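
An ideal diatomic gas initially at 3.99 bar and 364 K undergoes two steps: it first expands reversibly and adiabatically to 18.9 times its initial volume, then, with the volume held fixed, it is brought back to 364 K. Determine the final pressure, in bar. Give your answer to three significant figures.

For a diatomic ideal gas γ = 7/5.
Adiabatic step (PV^γ = const): P₂ = 3.99×(1/18.9)^(7/5) = 0.06515 bar; T₂ = 364×(1/18.9)^(2/5) = 112.3 K.
Isochoric: P₃ = P₂(T₃/T₂) = 0.06515 × (364/112.3) = 0.2111 bar.

P₃ ≈ 0.211 bar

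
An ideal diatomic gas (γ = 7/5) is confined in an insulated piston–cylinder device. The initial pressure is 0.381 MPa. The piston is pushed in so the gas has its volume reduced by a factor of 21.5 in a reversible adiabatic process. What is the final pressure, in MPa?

P₂ ≈ 27.9 MPa

Since PV^γ is constant along a reversible adiabat, P₂ = P₁ (V₁/V₂)^γ.
P₂ = 0.381 × 21.5^(7/5) = 27.95 MPa.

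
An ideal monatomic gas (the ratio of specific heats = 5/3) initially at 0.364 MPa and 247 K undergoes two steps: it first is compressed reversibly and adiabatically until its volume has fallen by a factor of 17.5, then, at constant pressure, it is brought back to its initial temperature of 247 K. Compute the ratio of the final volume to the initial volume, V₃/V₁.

Adiabatic step: V₂/V₁ = 0.05714; T₂ = T₁·17.5^(2/3) = 1665 K.
Isobaric step: V₃/V₂ = T₃/T₂ = 247/1665.
V₃/V₁ = (V₂/V₁)(V₃/V₂) = 0.05714 × (247/1665) = 0.008478.

V₃/V₁ ≈ 0.00848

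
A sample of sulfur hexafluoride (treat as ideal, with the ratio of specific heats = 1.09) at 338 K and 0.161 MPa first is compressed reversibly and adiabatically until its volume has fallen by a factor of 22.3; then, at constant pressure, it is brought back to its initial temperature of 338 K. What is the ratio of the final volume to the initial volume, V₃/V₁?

Adiabatic step: V₂/V₁ = 0.04484; T₂ = T₁·22.3^(0.09) = 447 K.
Isobaric step: V₃/V₂ = T₃/T₂ = 338/447.
V₃/V₁ = (V₂/V₁)(V₃/V₂) = 0.04484 × (338/447) = 0.03391.

V₃/V₁ ≈ 0.0339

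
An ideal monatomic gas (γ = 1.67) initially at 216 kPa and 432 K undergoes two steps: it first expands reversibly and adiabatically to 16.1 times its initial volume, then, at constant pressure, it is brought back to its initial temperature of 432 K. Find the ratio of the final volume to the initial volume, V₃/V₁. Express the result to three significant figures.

V₃/V₁ ≈ 104

Adiabatic step: V₂/V₁ = 16.1; T₂ = T₁·(1/16.1)^(0.67) = 67.13 K.
Isobaric step: V₃/V₂ = T₃/T₂ = 432/67.13.
V₃/V₁ = (V₂/V₁)(V₃/V₂) = 16.1 × (432/67.13) = 103.6.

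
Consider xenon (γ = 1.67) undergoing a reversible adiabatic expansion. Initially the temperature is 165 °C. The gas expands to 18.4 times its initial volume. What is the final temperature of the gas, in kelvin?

Adiabatic: T₁V₁^(γ−1) = T₂V₂^(γ−1) ⇒ T₂ = T₁ (V₁/V₂)^(γ−1).
T₁ = 165 °C = 438.1 K.
T₂ = 438.1 × (1/18.4)^(0.67) = 62.26 K.

T₂ ≈ 62.3 K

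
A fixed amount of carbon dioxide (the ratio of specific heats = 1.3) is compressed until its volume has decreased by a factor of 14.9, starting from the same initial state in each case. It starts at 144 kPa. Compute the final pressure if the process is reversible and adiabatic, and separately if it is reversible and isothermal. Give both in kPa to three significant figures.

Isothermal: P₂ = P₁(V₁/V₂) = 144×14.9 = 2146 kPa.
Adiabatic: P₂ = P₁(V₁/V₂)^γ = 144×14.9^(1.3) = 4825 kPa.

adiabatic: 4830 kPa; isothermal: 2150 kPa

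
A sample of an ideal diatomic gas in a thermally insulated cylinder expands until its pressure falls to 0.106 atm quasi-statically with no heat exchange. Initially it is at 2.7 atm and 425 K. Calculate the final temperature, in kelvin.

T₂ ≈ 169 K

Along an adiabat T P^((1−γ)/γ) is constant, so T₂ = T₁ (P₂/P₁)^((γ−1)/γ).
For a diatomic ideal gas γ = 7/5, so (γ−1)/γ = 2/7.
T₂ = 425 × (0.106/2.7)^(2/7) = 168.5 K.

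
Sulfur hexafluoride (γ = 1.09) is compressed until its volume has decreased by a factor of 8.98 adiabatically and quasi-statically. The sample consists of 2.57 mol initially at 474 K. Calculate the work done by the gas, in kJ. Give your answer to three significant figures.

For a reversible adiabat TV^(γ−1) is constant, so T₂ = T₁ (V₁/V₂)^(γ−1).
T₂ = 474 × 8.98^(0.09) = 577.5 K.
Q = 0, so ΔU = W_on_gas = nCᵥΔT with Cᵥ = R/(γ−1) = 92.38 J/(mol·K).
ΔU = 2.57 × 92.38 × (577.5 − 474) = 24580 J.
Work done by the gas = −ΔU = -24580 J.

W ≈ -24.6 kJ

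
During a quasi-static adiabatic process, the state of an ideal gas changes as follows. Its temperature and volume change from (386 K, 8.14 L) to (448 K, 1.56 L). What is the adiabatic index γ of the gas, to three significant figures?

γ ≈ 1.09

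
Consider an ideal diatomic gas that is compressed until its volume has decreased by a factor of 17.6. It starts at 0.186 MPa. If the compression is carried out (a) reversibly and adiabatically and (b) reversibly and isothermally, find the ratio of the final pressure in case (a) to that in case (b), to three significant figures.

For a diatomic ideal gas γ = 7/5.
Isothermal: P_b = P₁(V₁/V₂) = 0.186×17.6.
Adiabatic: P_a = P₁(V₁/V₂)^γ = 0.186×17.6^(7/5).
P_a/P_b = (V₁/V₂)^(γ−1) = 17.6^(2/5) = 3.149.

P_adiabatic / P_isothermal ≈ 3.15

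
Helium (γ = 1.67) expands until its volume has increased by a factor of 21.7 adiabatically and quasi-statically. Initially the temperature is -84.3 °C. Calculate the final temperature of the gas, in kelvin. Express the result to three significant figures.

For a reversible adiabat TV^(γ−1) is constant, so T₂ = T₁ (V₁/V₂)^(γ−1).
T₁ = -84.3 °C = 188.8 K.
T₂ = 188.8 × (1/21.7)^(0.67) = 24.03 K.

T₂ ≈ 24.0 K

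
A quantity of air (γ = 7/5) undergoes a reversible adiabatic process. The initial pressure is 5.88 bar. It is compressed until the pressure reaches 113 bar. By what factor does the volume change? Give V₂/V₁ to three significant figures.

V₂/V₁ ≈ 0.121

From PV^γ = const, V₂/V₁ = (P₁/P₂)^(1/γ).
V₂/V₁ = (5.88/113)^(5/7) = 0.1211.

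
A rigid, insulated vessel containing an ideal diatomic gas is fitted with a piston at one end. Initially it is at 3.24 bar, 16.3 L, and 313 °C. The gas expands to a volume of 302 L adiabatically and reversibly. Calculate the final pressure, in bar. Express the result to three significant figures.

P₂ ≈ 0.0544 bar

Since PV^γ is constant along a reversible adiabat, P₂ = P₁ (V₁/V₂)^γ.
γ = 7/5 for a diatomic ideal gas.
P₂ = 3.24 × (16.3/302)^(7/5) = 0.0544 bar.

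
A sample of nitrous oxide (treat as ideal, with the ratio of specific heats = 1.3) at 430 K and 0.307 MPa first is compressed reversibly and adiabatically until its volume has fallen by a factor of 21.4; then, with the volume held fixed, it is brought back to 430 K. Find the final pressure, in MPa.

P₃ ≈ 6.57 MPa

Adiabatic step (PV^γ = const): P₂ = 0.307×21.4^(1.3) = 16.47 MPa; T₂ = 430×21.4^(0.3) = 1078 K.
Isochoric: P₃ = P₂(T₃/T₂) = 16.47 × (430/1078) = 6.57 MPa.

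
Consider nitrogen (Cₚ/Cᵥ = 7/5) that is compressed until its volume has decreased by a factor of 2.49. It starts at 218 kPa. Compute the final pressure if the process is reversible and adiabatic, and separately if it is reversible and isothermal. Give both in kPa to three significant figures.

adiabatic: 782 kPa; isothermal: 543 kPa

Isothermal: P₂ = P₁(V₁/V₂) = 218×2.49 = 542.8 kPa.
Adiabatic: P₂ = P₁(V₁/V₂)^γ = 218×2.49^(7/5) = 781.9 kPa.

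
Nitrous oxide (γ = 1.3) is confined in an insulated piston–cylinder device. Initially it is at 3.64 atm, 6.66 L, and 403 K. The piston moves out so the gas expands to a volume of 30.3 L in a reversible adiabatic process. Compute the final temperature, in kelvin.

For a reversible adiabat TV^(γ−1) is constant, so T₂ = T₁ (V₁/V₂)^(γ−1).
T₂ = 403 × (6.66/30.3)^(0.3) = 255.8 K.

T₂ ≈ 256 K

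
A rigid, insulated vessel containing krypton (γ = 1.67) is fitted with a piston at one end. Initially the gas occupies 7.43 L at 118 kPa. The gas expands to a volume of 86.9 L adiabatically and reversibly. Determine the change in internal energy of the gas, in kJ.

P₂ = P₁(V₁/V₂)^γ = 118×(7.43/86.9)^(1.67) = 1.942 kPa.
For a reversible adiabat, W_by_gas = (P₁V₁ − P₂V₂)/(γ−1).
W_by = (118000×0.00743 − 1942×0.0869) / (0.67) = 1057 J.
Q = 0 ⇒ ΔU = −W_by = -1057 J.

ΔU ≈ -1.06 kJ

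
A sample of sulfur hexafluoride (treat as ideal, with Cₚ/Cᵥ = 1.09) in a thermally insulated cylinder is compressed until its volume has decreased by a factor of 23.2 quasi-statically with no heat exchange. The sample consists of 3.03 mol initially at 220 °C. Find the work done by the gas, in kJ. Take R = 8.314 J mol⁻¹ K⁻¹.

W ≈ -45.1 kJ

For a reversible adiabat TV^(γ−1) is constant, so T₂ = T₁ (V₁/V₂)^(γ−1).
T₁ = 220 °C = 493.1 K.
T₂ = 493.1 × 23.2^(0.09) = 654.4 K.
Q = 0, so ΔU = W_on_gas = nCᵥΔT with Cᵥ = R/(γ−1) = 92.38 J/(mol·K).
ΔU = 3.03 × 92.38 × (654.4 − 493.1) = 45150 J.
Work done by the gas = −ΔU = -45150 J.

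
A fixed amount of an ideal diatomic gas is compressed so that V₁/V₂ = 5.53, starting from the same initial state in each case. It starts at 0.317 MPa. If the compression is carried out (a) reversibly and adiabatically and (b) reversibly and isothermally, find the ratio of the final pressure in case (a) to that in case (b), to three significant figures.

P_adiabatic / P_isothermal ≈ 1.98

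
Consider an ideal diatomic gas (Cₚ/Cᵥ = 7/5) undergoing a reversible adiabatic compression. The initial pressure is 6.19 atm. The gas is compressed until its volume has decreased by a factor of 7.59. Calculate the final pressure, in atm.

P₂ ≈ 106 atm

Since PV^γ is constant along a reversible adiabat, P₂ = P₁ (V₁/V₂)^γ.
P₂ = 6.19 × 7.59^(7/5) = 105.7 atm.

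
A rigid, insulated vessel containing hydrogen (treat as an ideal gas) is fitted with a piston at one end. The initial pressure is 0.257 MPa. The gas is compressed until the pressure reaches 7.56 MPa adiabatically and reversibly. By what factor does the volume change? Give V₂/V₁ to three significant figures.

V₂/V₁ ≈ 0.0893

From PV^γ = const, V₂/V₁ = (P₁/P₂)^(1/γ).
For a diatomic ideal gas γ = 7/5.
V₂/V₁ = (0.257/7.56)^(5/7) = 0.08933.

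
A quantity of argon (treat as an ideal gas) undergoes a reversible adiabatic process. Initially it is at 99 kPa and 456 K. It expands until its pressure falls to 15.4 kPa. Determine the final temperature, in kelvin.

Adiabatic: T₂/T₁ = (P₂/P₁)^((γ−1)/γ).
For a monatomic ideal gas γ = 5/3, so (γ−1)/γ = 2/5.
T₂ = 456 × (15.4/99)^(2/5) = 216.6 K.

T₂ ≈ 217 K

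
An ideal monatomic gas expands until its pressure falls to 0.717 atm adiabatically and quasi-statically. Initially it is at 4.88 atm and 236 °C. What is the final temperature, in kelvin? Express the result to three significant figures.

T₂ ≈ 236 K

Along an adiabat T P^((1−γ)/γ) is constant, so T₂ = T₁ (P₂/P₁)^((γ−1)/γ).
For a monatomic ideal gas γ = 5/3, so (γ−1)/γ = 2/5.
T₁ = 236 °C = 509.1 K.
T₂ = 509.1 × (0.717/4.88)^(2/5) = 236.4 K.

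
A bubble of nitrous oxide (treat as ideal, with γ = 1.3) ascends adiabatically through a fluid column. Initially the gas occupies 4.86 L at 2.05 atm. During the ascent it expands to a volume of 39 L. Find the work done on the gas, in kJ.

W ≈ -1.56 kJ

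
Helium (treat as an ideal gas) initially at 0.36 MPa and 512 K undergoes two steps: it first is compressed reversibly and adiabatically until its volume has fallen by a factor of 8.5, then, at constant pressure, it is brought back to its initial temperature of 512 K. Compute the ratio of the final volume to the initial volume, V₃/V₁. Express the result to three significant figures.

V₃/V₁ ≈ 0.0282

For a monatomic ideal gas γ = 5/3.
Adiabatic step: V₂/V₁ = 0.1176; T₂ = T₁·8.5^(2/3) = 2132 K.
Isobaric step: V₃/V₂ = T₃/T₂ = 512/2132.
V₃/V₁ = (V₂/V₁)(V₃/V₂) = 0.1176 × (512/2132) = 0.02825.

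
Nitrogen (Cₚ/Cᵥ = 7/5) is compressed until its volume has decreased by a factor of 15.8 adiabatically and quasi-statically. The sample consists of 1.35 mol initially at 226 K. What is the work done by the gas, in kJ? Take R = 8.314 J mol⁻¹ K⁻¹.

W ≈ -12.8 kJ

For a reversible adiabat TV^(γ−1) is constant, so T₂ = T₁ (V₁/V₂)^(γ−1).
T₂ = 226 × 15.8^(2/5) = 681.7 K.
Q = 0, so ΔU = W_on_gas = nCᵥΔT with Cᵥ = R/(γ−1) = 20.79 J/(mol·K).
ΔU = 1.35 × 20.79 × (681.7 − 226) = 12790 J.
Work done by the gas = −ΔU = -12790 J.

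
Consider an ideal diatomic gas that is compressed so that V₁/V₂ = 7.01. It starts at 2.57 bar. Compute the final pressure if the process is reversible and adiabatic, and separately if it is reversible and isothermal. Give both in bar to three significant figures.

adiabatic: 39.3 bar; isothermal: 18.0 bar

For a diatomic ideal gas γ = 7/5.
Isothermal: P₂ = P₁(V₁/V₂) = 2.57×7.01 = 18.02 bar.
Adiabatic: P₂ = P₁(V₁/V₂)^γ = 2.57×7.01^(7/5) = 39.26 bar.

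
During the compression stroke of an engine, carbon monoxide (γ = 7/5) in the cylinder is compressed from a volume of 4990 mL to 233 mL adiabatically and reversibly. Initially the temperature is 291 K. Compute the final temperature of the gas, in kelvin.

T₂ ≈ 991 K

Adiabatic: T₁V₁^(γ−1) = T₂V₂^(γ−1) ⇒ T₂ = T₁ (V₁/V₂)^(γ−1).
T₂ = 291 × (4990/233)^(2/5) = 991.3 K.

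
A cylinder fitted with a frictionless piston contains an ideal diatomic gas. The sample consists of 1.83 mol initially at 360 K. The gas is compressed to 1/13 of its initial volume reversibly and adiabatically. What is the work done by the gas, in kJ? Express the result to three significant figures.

W ≈ -24.5 kJ

For a reversible adiabat TV^(γ−1) is constant, so T₂ = T₁ (V₁/V₂)^(γ−1).
γ = 7/5 for a diatomic ideal gas, so γ−1 = 2/5.
T₂ = 360 × 13^(2/5) = 1004 K.
Q = 0, so ΔU = W_on_gas = nCᵥΔT with Cᵥ = R/(γ−1) = 20.79 J/(mol·K).
ΔU = 1.83 × 20.79 × (1004 − 360) = 24510 J.
Work done by the gas = −ΔU = -24510 J.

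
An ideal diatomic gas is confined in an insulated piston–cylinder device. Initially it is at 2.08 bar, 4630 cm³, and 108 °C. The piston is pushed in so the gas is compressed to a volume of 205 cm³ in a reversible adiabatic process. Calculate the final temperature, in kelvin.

Adiabatic: T₁V₁^(γ−1) = T₂V₂^(γ−1) ⇒ T₂ = T₁ (V₁/V₂)^(γ−1).
γ = 7/5 for a diatomic ideal gas.
T₁ = 108 °C = 381.1 K.
T₂ = 381.1 × (4630/205)^(2/5) = 1326 K.

T₂ ≈ 1330 K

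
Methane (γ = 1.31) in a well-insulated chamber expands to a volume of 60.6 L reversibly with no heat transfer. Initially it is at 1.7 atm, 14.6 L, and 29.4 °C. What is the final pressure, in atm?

Since PV^γ is constant along a reversible adiabat, P₂ = P₁ (V₁/V₂)^γ.
P₂ = 1.7 × (14.6/60.6)^(1.31) = 0.2635 atm.

P₂ ≈ 0.263 atm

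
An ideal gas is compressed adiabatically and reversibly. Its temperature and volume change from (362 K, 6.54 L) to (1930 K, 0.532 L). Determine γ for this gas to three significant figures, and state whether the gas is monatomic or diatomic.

TV^(γ−1) = const ⇒ γ − 1 = ln(T₂/T₁) / ln(V₁/V₂).
γ = 1 + ln(1930/362) / ln(6.54/0.532) = 1.667.
γ ≈ 1.67 is close to 5/3, so the gas is monatomic.

γ ≈ 1.67; monatomic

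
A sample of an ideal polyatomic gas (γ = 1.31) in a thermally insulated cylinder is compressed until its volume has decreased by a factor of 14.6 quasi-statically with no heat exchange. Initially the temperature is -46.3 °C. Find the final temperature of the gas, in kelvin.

Adiabatic: T₁V₁^(γ−1) = T₂V₂^(γ−1) ⇒ T₂ = T₁ (V₁/V₂)^(γ−1).
T₁ = -46.3 °C = 226.8 K.
T₂ = 226.8 × 14.6^(0.31) = 520.8 K.

T₂ ≈ 521 K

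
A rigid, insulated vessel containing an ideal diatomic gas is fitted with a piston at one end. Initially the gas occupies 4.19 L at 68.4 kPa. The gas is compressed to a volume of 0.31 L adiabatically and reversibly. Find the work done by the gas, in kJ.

γ = 7/5 for a diatomic ideal gas.
P₂ = P₁(V₁/V₂)^γ = 68.4×(4.19/0.31)^(7/5) = 2620 kPa.
For a reversible adiabat, W_by_gas = (P₁V₁ − P₂V₂)/(γ−1).
W_by = (68400×0.00419 − 2.62×10^6×0.00031) / (2/5) = -1314 J.

W ≈ -1.31 kJ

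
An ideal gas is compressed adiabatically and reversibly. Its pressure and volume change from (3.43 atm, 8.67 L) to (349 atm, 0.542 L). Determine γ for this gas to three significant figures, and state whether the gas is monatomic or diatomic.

PV^γ = const ⇒ γ = ln(P₂/P₁) / ln(V₁/V₂).
γ = ln(349/3.43) / ln(8.67/0.542) = 1.667.
γ ≈ 1.67 is close to 5/3, so the gas is monatomic.

γ ≈ 1.67; monatomic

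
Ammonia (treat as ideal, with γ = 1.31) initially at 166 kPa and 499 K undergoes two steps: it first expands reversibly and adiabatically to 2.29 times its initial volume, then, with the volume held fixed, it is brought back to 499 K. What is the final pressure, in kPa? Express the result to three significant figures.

P₃ ≈ 72.5 kPa

Adiabatic step (PV^γ = const): P₂ = 166×(1/2.29)^(1.31) = 56.07 kPa; T₂ = 499×(1/2.29)^(0.31) = 386 K.
Isochoric: P₃ = P₂(T₃/T₂) = 56.07 × (499/386) = 72.49 kPa.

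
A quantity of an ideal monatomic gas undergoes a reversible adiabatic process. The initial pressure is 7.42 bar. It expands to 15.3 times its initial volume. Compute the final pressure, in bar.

Since PV^γ is constant along a reversible adiabat, P₂ = P₁ (V₁/V₂)^γ.
For a monatomic ideal gas γ = 5/3.
P₂ = 7.42 × (1/15.3)^(5/3) = 0.07869 bar.

P₂ ≈ 0.0787 bar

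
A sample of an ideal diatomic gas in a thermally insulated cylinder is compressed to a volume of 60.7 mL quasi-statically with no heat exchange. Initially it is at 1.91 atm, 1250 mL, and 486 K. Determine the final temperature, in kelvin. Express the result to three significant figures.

T₂ ≈ 1630 K

For a reversible adiabat TV^(γ−1) is constant, so T₂ = T₁ (V₁/V₂)^(γ−1).
γ = 7/5 for a diatomic ideal gas.
T₂ = 486 × (1250/60.7)^(2/5) = 1630 K.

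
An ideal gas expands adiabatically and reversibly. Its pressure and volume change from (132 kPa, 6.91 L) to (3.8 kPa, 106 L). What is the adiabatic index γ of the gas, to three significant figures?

γ ≈ 1.30

PV^γ = const ⇒ γ = ln(P₂/P₁) / ln(V₁/V₂).
γ = ln(3.8/132) / ln(6.91/106) = 1.299.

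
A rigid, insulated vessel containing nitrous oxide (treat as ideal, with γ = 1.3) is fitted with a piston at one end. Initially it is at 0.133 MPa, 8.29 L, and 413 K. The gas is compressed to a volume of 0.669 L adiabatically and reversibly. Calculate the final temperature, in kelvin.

T₂ ≈ 879 K

For a reversible adiabat TV^(γ−1) is constant, so T₂ = T₁ (V₁/V₂)^(γ−1).
T₂ = 413 × (8.29/0.669)^(0.3) = 878.8 K.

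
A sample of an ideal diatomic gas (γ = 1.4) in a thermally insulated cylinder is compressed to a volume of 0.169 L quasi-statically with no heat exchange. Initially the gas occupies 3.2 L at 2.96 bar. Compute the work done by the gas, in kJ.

P₂ = P₁(V₁/V₂)^γ = 2.96×(3.2/0.169)^(1.4) = 181.7 bar.
For a reversible adiabat, W_by_gas = (P₁V₁ − P₂V₂)/(γ−1).
W_by = (296000×0.0032 − 1.817×10^7×0.000169) / (0.4) = -5311 J.

W ≈ -5.31 kJ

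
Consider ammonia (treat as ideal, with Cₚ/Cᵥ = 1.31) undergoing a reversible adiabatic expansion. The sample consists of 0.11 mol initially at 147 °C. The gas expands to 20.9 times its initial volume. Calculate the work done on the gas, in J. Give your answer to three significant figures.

W ≈ -756 J

For a reversible adiabat TV^(γ−1) is constant, so T₂ = T₁ (V₁/V₂)^(γ−1).
T₁ = 147 °C = 420.1 K.
T₂ = 420.1 × (1/20.9)^(0.31) = 163.7 K.
Q = 0, so ΔU = W_on_gas = nCᵥΔT with Cᵥ = R/(γ−1) = 26.82 J/(mol·K).
ΔU = 0.11 × 26.82 × (163.7 − 420.1) = -756.4 J.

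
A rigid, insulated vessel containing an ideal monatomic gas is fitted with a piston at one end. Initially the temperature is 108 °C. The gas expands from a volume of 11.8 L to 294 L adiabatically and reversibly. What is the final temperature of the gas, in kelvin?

T₂ ≈ 44.7 K

For a reversible adiabat TV^(γ−1) is constant, so T₂ = T₁ (V₁/V₂)^(γ−1).
For a monatomic ideal gas γ = 5/3, so γ−1 = 2/3.
T₁ = 108 °C = 381.1 K.
T₂ = 381.1 × (11.8/294)^(2/3) = 44.68 K.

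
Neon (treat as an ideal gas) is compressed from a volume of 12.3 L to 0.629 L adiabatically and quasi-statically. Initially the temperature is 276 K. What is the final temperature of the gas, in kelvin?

Adiabatic: T₁V₁^(γ−1) = T₂V₂^(γ−1) ⇒ T₂ = T₁ (V₁/V₂)^(γ−1).
For a monatomic ideal gas γ = 5/3, so γ−1 = 2/3.
T₂ = 276 × (12.3/0.629)^(2/3) = 2003 K.

T₂ ≈ 2000 K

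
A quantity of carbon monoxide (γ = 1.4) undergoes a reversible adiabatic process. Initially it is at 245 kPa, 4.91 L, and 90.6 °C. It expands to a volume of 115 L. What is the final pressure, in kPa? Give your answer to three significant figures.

Adiabatic: P₁V₁^γ = P₂V₂^γ ⇒ P₂ = P₁ (V₁/V₂)^γ.
P₂ = 245 × (4.91/115)^(1.4) = 2.963 kPa.

P₂ ≈ 2.96 kPa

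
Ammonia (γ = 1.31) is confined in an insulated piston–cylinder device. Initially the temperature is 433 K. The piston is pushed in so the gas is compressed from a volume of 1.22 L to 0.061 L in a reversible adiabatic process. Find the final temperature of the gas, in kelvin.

T₂ ≈ 1100 K

Adiabatic: T₁V₁^(γ−1) = T₂V₂^(γ−1) ⇒ T₂ = T₁ (V₁/V₂)^(γ−1).
T₂ = 433 × (1.22/0.061)^(0.31) = 1096 K.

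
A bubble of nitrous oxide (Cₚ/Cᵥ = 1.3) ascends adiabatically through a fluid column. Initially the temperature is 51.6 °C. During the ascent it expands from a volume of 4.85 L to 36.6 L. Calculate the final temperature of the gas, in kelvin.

For a reversible adiabat TV^(γ−1) is constant, so T₂ = T₁ (V₁/V₂)^(γ−1).
T₁ = 51.6 °C = 324.8 K.
T₂ = 324.8 × (4.85/36.6)^(0.3) = 177.1 K.

T₂ ≈ 177 K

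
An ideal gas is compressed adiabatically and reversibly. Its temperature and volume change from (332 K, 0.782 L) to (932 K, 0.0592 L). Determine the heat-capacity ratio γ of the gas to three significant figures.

γ ≈ 1.40

TV^(γ−1) = const ⇒ γ − 1 = ln(T₂/T₁) / ln(V₁/V₂).
γ = 1 + ln(932/332) / ln(0.782/0.0592) = 1.4.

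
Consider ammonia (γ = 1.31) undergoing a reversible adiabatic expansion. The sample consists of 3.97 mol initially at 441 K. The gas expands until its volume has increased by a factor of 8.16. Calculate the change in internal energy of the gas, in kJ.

ΔU ≈ -22.5 kJ

Adiabatic: T₁V₁^(γ−1) = T₂V₂^(γ−1) ⇒ T₂ = T₁ (V₁/V₂)^(γ−1).
T₂ = 441 × (1/8.16)^(0.31) = 230 K.
Q = 0, so ΔU = W_on_gas = nCᵥΔT with Cᵥ = R/(γ−1) = 26.82 J/(mol·K).
ΔU = 3.97 × 26.82 × (230 − 441) = -22460 J.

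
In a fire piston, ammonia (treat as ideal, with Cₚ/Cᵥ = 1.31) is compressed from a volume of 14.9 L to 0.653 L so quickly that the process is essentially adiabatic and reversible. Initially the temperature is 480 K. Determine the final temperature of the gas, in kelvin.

For a reversible adiabat TV^(γ−1) is constant, so T₂ = T₁ (V₁/V₂)^(γ−1).
T₂ = 480 × (14.9/0.653)^(0.31) = 1266 K.

T₂ ≈ 1270 K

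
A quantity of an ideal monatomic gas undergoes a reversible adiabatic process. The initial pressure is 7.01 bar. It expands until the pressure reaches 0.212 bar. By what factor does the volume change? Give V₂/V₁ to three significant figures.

V₂/V₁ ≈ 8.16

From PV^γ = const, V₂/V₁ = (P₁/P₂)^(1/γ).
For a monatomic ideal gas γ = 5/3.
V₂/V₁ = (7.01/0.212)^(3/5) = 8.159.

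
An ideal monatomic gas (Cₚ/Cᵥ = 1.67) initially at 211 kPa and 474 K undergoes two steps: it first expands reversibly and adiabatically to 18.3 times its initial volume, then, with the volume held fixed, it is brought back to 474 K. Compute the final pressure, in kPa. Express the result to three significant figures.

P₃ ≈ 11.5 kPa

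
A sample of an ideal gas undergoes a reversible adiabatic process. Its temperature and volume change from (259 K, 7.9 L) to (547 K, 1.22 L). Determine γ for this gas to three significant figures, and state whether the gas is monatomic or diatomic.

γ ≈ 1.40; diatomic

TV^(γ−1) = const ⇒ γ − 1 = ln(T₂/T₁) / ln(V₁/V₂).
γ = 1 + ln(547/259) / ln(7.9/1.22) = 1.4.
γ ≈ 1.40 is close to 7/5, so the gas is diatomic.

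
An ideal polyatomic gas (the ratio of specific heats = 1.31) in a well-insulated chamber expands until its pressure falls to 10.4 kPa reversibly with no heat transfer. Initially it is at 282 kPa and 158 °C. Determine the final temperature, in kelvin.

Adiabatic: T₂/T₁ = (P₂/P₁)^((γ−1)/γ).
T₁ = 158 °C = 431.1 K.
T₂ = 431.1 × (10.4/282)^(0.237) = 197.5 K.

T₂ ≈ 197 K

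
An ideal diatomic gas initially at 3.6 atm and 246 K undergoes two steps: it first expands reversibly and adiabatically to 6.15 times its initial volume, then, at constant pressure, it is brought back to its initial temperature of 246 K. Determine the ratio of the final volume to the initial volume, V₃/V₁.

V₃/V₁ ≈ 12.7

For a diatomic ideal gas γ = 7/5.
Adiabatic step: V₂/V₁ = 6.15; T₂ = T₁·(1/6.15)^(2/5) = 119 K.
Isobaric step: V₃/V₂ = T₃/T₂ = 246/119.
V₃/V₁ = (V₂/V₁)(V₃/V₂) = 6.15 × (246/119) = 12.72.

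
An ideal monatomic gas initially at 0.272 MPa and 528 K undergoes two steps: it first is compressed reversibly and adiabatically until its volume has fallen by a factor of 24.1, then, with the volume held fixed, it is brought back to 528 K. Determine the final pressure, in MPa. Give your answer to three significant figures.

P₃ ≈ 6.56 MPa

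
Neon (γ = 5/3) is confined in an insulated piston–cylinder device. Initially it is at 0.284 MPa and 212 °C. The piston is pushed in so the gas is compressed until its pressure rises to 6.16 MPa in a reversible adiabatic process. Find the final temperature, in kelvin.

T₂ ≈ 1660 K

Along an adiabat T P^((1−γ)/γ) is constant, so T₂ = T₁ (P₂/P₁)^((γ−1)/γ).
T₁ = 212 °C = 485.1 K.
T₂ = 485.1 × (6.16/0.284)^(2/5) = 1661 K.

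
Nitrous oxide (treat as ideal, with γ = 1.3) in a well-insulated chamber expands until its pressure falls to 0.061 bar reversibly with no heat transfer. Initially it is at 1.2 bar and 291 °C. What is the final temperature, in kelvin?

T₂ ≈ 284 K

Adiabatic: T₂/T₁ = (P₂/P₁)^((γ−1)/γ).
T₁ = 291 °C = 564.1 K.
T₂ = 564.1 × (0.061/1.2)^(0.231) = 283.7 K.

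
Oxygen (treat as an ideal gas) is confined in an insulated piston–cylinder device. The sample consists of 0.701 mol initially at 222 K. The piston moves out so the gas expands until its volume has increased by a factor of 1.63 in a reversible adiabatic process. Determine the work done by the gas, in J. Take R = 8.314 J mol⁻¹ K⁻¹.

W ≈ 574 J

For a reversible adiabat TV^(γ−1) is constant, so T₂ = T₁ (V₁/V₂)^(γ−1).
γ = 7/5 for a diatomic ideal gas, so γ−1 = 2/5.
T₂ = 222 × (1/1.63)^(2/5) = 182.6 K.
Q = 0, so ΔU = W_on_gas = nCᵥΔT with Cᵥ = R/(γ−1) = 20.79 J/(mol·K).
ΔU = 0.701 × 20.79 × (182.6 − 222) = -574.2 J.
Work done by the gas = −ΔU = 574.2 J.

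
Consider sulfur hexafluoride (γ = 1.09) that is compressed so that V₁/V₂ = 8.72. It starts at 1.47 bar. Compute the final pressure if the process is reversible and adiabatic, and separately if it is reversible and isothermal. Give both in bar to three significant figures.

Isothermal: P₂ = P₁(V₁/V₂) = 1.47×8.72 = 12.82 bar.
Adiabatic: P₂ = P₁(V₁/V₂)^γ = 1.47×8.72^(1.09) = 15.58 bar.

adiabatic: 15.6 bar; isothermal: 12.8 bar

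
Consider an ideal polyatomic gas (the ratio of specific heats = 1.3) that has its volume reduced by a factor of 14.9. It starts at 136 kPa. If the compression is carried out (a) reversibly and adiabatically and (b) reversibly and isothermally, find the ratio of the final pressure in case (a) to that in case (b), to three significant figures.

P_adiabatic / P_isothermal ≈ 2.25

Isothermal: P_b = P₁(V₁/V₂) = 136×14.9.
Adiabatic: P_a = P₁(V₁/V₂)^γ = 136×14.9^(1.3).
P_a/P_b = (V₁/V₂)^(γ−1) = 14.9^(0.3) = 2.249.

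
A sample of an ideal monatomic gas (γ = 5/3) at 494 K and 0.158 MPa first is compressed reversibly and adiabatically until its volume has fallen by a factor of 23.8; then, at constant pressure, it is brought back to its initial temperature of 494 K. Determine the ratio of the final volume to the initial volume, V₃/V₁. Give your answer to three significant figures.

V₃/V₁ ≈ 0.00508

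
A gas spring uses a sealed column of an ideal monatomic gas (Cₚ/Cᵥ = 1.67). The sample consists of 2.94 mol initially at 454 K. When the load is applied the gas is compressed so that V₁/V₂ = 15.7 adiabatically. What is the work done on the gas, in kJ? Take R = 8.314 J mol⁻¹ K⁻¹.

W ≈ 88.2 kJ

Adiabatic: T₁V₁^(γ−1) = T₂V₂^(γ−1) ⇒ T₂ = T₁ (V₁/V₂)^(γ−1).
T₂ = 454 × 15.7^(0.67) = 2873 K.
Q = 0, so ΔU = W_on_gas = nCᵥΔT with Cᵥ = R/(γ−1) = 12.41 J/(mol·K).
ΔU = 2.94 × 12.41 × (2873 − 454) = 88240 J.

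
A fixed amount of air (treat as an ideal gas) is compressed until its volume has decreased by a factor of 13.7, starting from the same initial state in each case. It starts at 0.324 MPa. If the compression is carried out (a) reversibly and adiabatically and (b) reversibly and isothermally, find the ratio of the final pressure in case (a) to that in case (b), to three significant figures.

P_adiabatic / P_isothermal ≈ 2.85

For a diatomic ideal gas γ = 7/5.
Isothermal: P_b = P₁(V₁/V₂) = 0.324×13.7.
Adiabatic: P_a = P₁(V₁/V₂)^γ = 0.324×13.7^(7/5).
P_a/P_b = (V₁/V₂)^(γ−1) = 13.7^(2/5) = 2.849.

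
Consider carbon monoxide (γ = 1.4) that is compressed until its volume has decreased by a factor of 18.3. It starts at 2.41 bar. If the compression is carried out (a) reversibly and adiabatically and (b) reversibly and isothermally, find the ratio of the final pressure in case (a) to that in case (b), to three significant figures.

P_adiabatic / P_isothermal ≈ 3.20

Isothermal: P_b = P₁(V₁/V₂) = 2.41×18.3.
Adiabatic: P_a = P₁(V₁/V₂)^γ = 2.41×18.3^(1.4).
P_a/P_b = (V₁/V₂)^(γ−1) = 18.3^(0.4) = 3.199.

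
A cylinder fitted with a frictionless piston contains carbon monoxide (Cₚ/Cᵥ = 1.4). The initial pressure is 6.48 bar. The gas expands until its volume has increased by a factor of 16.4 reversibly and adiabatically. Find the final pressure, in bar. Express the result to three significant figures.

P₂ ≈ 0.129 bar

Since PV^γ is constant along a reversible adiabat, P₂ = P₁ (V₁/V₂)^γ.
P₂ = 6.48 × (1/16.4)^(1.4) = 0.1291 bar.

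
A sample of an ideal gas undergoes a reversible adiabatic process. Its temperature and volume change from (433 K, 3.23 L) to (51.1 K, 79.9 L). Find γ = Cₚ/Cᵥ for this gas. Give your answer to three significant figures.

γ ≈ 1.67

TV^(γ−1) = const ⇒ γ − 1 = ln(T₂/T₁) / ln(V₁/V₂).
γ = 1 + ln(51.1/433) / ln(3.23/79.9) = 1.666.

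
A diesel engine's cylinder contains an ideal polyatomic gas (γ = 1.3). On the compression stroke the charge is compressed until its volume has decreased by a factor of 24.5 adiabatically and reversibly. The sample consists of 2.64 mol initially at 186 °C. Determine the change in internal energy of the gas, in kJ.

Adiabatic: T₁V₁^(γ−1) = T₂V₂^(γ−1) ⇒ T₂ = T₁ (V₁/V₂)^(γ−1).
T₁ = 186 °C = 459.1 K.
T₂ = 459.1 × 24.5^(0.3) = 1199 K.
Q = 0, so ΔU = W_on_gas = nCᵥΔT with Cᵥ = R/(γ−1) = 27.71 J/(mol·K).
ΔU = 2.64 × 27.71 × (1199 − 459.1) = 54110 J.

ΔU ≈ 54.1 kJ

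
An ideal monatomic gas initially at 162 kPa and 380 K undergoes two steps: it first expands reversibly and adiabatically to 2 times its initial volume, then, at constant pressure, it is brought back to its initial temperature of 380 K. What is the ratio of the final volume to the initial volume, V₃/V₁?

For a monatomic ideal gas γ = 5/3.
Adiabatic step: V₂/V₁ = 2; T₂ = T₁·(1/2)^(2/3) = 239.4 K.
Isobaric step: V₃/V₂ = T₃/T₂ = 380/239.4.
V₃/V₁ = (V₂/V₁)(V₃/V₂) = 2 × (380/239.4) = 3.175.

V₃/V₁ ≈ 3.17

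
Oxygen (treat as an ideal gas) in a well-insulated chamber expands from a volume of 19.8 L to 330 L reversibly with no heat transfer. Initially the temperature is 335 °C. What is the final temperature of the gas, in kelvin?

For a reversible adiabat TV^(γ−1) is constant, so T₂ = T₁ (V₁/V₂)^(γ−1).
For a diatomic ideal gas γ = 7/5, so γ−1 = 2/5.
T₁ = 335 °C = 608.1 K.
T₂ = 608.1 × (19.8/330)^(2/5) = 197.4 K.

T₂ ≈ 197 K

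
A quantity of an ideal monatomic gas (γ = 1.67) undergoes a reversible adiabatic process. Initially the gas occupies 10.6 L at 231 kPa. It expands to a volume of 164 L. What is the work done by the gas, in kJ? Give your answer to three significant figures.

W ≈ 3.07 kJ

P₂ = P₁(V₁/V₂)^γ = 231×(10.6/164)^(1.67) = 2.383 kPa.
For a reversible adiabat, W_by_gas = (P₁V₁ − P₂V₂)/(γ−1).
W_by = (231000×0.0106 − 2383×0.164) / (0.67) = 3071 J.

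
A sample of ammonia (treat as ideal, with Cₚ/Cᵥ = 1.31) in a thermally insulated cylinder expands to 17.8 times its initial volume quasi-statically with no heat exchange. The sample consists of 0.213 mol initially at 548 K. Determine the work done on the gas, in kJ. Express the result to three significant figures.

W ≈ -1.85 kJ

For a reversible adiabat TV^(γ−1) is constant, so T₂ = T₁ (V₁/V₂)^(γ−1).
T₂ = 548 × (1/17.8)^(0.31) = 224.5 K.
Q = 0, so ΔU = W_on_gas = nCᵥΔT with Cᵥ = R/(γ−1) = 26.82 J/(mol·K).
ΔU = 0.213 × 26.82 × (224.5 − 548) = -1848 J.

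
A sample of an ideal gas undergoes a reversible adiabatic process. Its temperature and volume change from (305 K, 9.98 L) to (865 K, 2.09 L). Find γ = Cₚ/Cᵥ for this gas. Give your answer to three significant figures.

TV^(γ−1) = const ⇒ γ − 1 = ln(T₂/T₁) / ln(V₁/V₂).
γ = 1 + ln(865/305) / ln(9.98/2.09) = 1.667.

γ ≈ 1.67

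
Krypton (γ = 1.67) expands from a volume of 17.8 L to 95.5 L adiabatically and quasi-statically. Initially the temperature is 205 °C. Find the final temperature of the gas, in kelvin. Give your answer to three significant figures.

Adiabatic: T₁V₁^(γ−1) = T₂V₂^(γ−1) ⇒ T₂ = T₁ (V₁/V₂)^(γ−1).
T₁ = 205 °C = 478.1 K.
T₂ = 478.1 × (17.8/95.5)^(0.67) = 155.1 K.

T₂ ≈ 155 K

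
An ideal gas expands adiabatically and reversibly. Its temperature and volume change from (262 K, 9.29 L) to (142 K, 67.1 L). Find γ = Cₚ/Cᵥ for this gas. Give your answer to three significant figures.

γ ≈ 1.31

TV^(γ−1) = const ⇒ γ − 1 = ln(T₂/T₁) / ln(V₁/V₂).
γ = 1 + ln(142/262) / ln(9.29/67.1) = 1.31.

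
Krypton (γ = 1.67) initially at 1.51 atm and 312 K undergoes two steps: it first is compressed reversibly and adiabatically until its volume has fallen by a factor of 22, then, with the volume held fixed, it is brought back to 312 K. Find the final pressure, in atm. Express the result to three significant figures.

P₃ ≈ 33.2 atm

Adiabatic step (PV^γ = const): P₂ = 1.51×22^(1.67) = 263.5 atm; T₂ = 312×22^(0.67) = 2475 K.
Isochoric: P₃ = P₂(T₃/T₂) = 263.5 × (312/2475) = 33.22 atm.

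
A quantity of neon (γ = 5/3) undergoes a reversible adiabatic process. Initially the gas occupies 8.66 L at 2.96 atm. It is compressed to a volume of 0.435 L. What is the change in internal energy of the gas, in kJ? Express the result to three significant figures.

P₂ = P₁(V₁/V₂)^γ = 2.96×(8.66/0.435)^(5/3) = 432.9 atm.
For a reversible adiabat, W_by_gas = (P₁V₁ − P₂V₂)/(γ−1).
W_by = (299900×0.00866 − 4.386×10^7×0.000435) / (2/3) = -24720 J.
Q = 0 ⇒ ΔU = −W_by = 24720 J.

ΔU ≈ 24.7 kJ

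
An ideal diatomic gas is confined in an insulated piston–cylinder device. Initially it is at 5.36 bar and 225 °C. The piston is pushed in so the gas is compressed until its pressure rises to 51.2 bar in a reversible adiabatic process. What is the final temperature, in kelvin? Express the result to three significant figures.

T₂ ≈ 949 K

Adiabatic: T₂/T₁ = (P₂/P₁)^((γ−1)/γ).
For a diatomic ideal gas γ = 7/5, so (γ−1)/γ = 2/7.
T₁ = 225 °C = 498.1 K.
T₂ = 498.1 × (51.2/5.36)^(2/7) = 949.3 K.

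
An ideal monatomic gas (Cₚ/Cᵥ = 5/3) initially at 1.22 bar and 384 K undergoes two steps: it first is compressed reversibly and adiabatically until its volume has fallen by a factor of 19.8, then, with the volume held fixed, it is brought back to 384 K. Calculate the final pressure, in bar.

P₃ ≈ 24.2 bar

Adiabatic step (PV^γ = const): P₂ = 1.22×19.8^(5/3) = 176.8 bar; T₂ = 384×19.8^(2/3) = 2810 K.
Isochoric: P₃ = P₂(T₃/T₂) = 176.8 × (384/2810) = 24.16 bar.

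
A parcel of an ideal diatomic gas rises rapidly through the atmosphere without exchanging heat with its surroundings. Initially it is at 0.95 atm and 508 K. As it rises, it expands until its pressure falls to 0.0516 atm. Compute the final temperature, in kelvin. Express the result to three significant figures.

Along an adiabat T P^((1−γ)/γ) is constant, so T₂ = T₁ (P₂/P₁)^((γ−1)/γ).
For a diatomic ideal gas γ = 7/5, so (γ−1)/γ = 2/7.
T₂ = 508 × (0.0516/0.95)^(2/7) = 221 K.

T₂ ≈ 221 K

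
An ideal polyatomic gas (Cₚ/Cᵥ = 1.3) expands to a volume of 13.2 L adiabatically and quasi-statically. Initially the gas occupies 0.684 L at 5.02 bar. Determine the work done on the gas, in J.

P₂ = P₁(V₁/V₂)^γ = 5.02×(0.684/13.2)^(1.3) = 0.107 bar.
For a reversible adiabat, W_by_gas = (P₁V₁ − P₂V₂)/(γ−1).
W_by = (502000×0.000684 − 10700×0.0132) / (0.3) = 673.6 J.
W_on_gas = −W_by = -673.6 J.

W ≈ -674 J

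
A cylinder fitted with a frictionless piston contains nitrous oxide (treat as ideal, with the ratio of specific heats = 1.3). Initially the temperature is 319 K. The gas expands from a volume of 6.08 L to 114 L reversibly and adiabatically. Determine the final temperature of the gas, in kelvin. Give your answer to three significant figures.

For a reversible adiabat TV^(γ−1) is constant, so T₂ = T₁ (V₁/V₂)^(γ−1).
T₂ = 319 × (6.08/114)^(0.3) = 132.4 K.

T₂ ≈ 132 K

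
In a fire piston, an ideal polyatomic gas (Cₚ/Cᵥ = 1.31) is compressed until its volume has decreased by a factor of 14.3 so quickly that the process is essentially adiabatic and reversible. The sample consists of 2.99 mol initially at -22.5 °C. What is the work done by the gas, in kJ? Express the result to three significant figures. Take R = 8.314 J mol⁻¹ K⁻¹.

W ≈ -25.8 kJ

For a reversible adiabat TV^(γ−1) is constant, so T₂ = T₁ (V₁/V₂)^(γ−1).
T₁ = -22.5 °C = 250.6 K.
T₂ = 250.6 × 14.3^(0.31) = 571.8 K.
Q = 0, so ΔU = W_on_gas = nCᵥΔT with Cᵥ = R/(γ−1) = 26.82 J/(mol·K).
ΔU = 2.99 × 26.82 × (571.8 − 250.6) = 25750 J.
Work done by the gas = −ΔU = -25750 J.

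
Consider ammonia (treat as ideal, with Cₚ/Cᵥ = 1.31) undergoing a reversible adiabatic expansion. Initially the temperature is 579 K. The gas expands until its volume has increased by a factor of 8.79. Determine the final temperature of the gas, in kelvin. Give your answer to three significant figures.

For a reversible adiabat TV^(γ−1) is constant, so T₂ = T₁ (V₁/V₂)^(γ−1).
T₂ = 579 × (1/8.79)^(0.31) = 295.1 K.

T₂ ≈ 295 K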